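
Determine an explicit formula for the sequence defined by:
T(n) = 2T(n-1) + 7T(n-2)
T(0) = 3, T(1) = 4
Characteristic equation: x² - 2x - 7 = 0.
Discriminant Δ = (2)² + 4·(7) = 32.
Roots r₁,₂ = (2 ± √32)/2, so r₁ = 1 + 2 \sqrt{2}, r₂ = 1 - 2 \sqrt{2}.
General solution: T(n) = A·r₁^n + B·r₂^n.
From the initial conditions, A + B = 3 and r₁A + r₂B = 4.
Since r₁ - r₂ = √32: A = (4 - (3)r₂)/√32 = \frac{\sqrt{2}}{8} + \frac{3}{2}, and B = 3 - A = \frac{3}{2} - \frac{\sqrt{2}}{8}.
So T(n) = \left(\frac{\sqrt{2}}{8} + \frac{3}{2}\right)\left(1 + 2 \sqrt{2}\right)^n + \left(\frac{3}{2} - \frac{\sqrt{2}}{8}\right)\left(1 - 2 \sqrt{2}\right)^n.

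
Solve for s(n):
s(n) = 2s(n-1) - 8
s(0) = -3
First-order linear non-homogeneous.
Homogeneous solution: s_h(n) = A·(2)^n.
Try constant particular solution s_p = K: K = 2K - 8 ⇒ K = 8.
General: s(n) = A·(2)^n + 8.
Apply s(0) = -3: A + 8 = -3 ⇒ A = -11.
So s(n) = 8 - 11 \cdot 2^{n}.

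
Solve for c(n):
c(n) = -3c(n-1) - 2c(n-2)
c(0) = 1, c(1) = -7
Characteristic equation: x² + 3x + 2 = 0, which factors as (x - (-2))(x - (-1)) = 0.
Roots r₁ = -2, r₂ = -1 (distinct).
General solution: c(n) = A·(-2)^n + B·(-1)^n.
From c(0) = 1: A + B = 1.
From c(1) = -7: -2A - B = -7.
Solving: A = 6, B = -5.
So c(n) = - 5 \left(-1\right)^{n} + 6 \left(-2\right)^{n}.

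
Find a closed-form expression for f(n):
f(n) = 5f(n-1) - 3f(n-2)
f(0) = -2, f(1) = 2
Characteristic equation: x² - 5x + 3 = 0.
Discriminant Δ = (5)² + 4·(-3) = 13.
Roots r₁,₂ = (5 ± √13)/2, so r₁ = \frac{\sqrt{13}}{2} + \frac{5}{2}, r₂ = \frac{5}{2} - \frac{\sqrt{13}}{2}.
General solution: f(n) = A·r₁^n + B·r₂^n.
From the initial conditions, A + B = -2 and r₁A + r₂B = 2.
Since r₁ - r₂ = √13: A = (2 - (-2)r₂)/√13 = -1 + \frac{7 \sqrt{13}}{13}, and B = -2 - A = - \frac{7 \sqrt{13}}{13} - 1.
So f(n) = \left(-1 + \frac{7 \sqrt{13}}{13}\right)\left(\frac{\sqrt{13}}{2} + \frac{5}{2}\right)^n + \left(- \frac{7 \sqrt{13}}{13} - 1\right)\left(\frac{5}{2} - \frac{\sqrt{13}}{2}\right)^n.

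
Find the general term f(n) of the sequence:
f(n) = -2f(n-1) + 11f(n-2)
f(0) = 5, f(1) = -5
Characteristic equation: x² + 2x - 11 = 0.
Discriminant Δ = (-2)² + 4·(11) = 48.
Roots r₁,₂ = (-2 ± √48)/2, so r₁ = -1 + 2 \sqrt{3}, r₂ = - 2 \sqrt{3} - 1.
General solution: f(n) = A·r₁^n + B·r₂^n.
From the initial conditions, A + B = 5 and r₁A + r₂B = -5.
Since r₁ - r₂ = √48: A = (-5 - (5)r₂)/√48 = \frac{5}{2}, and B = 5 - A = \frac{5}{2}.
So f(n) = \left(\frac{5}{2}\right)\left(-1 + 2 \sqrt{3}\right)^n + \left(\frac{5}{2}\right)\left(- 2 \sqrt{3} - 1\right)^n.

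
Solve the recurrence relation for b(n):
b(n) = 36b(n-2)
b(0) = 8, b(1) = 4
Characteristic equation: x² - 36 = 0, which factors as (x - (6))(x - (-6)) = 0.
Roots r₁ = 6, r₂ = -6 (distinct).
General solution: b(n) = A·(6)^n + B·(-6)^n.
From b(0) = 8: A + B = 8.
From b(1) = 4: 6A - 6B = 4.
Solving: A = \frac{13}{3}, B = \frac{11}{3}.
So b(n) = \frac{11 \left(-6\right)^{n}}{3} + \frac{13 \cdot 6^{n}}{3}.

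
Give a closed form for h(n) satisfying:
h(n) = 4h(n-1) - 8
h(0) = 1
First-order linear non-homogeneous.
Homogeneous solution: h_h(n) = A·(4)^n.
Try constant particular solution h_p = K: K = 4K - 8 ⇒ K = \frac{8}{3}.
General: h(n) = A·(4)^n + \frac{8}{3}.
Apply h(0) = 1: A + \frac{8}{3} = 1 ⇒ A = - \frac{5}{3}.
So h(n) = \frac{8}{3} - \frac{5 \cdot 4^{n}}{3}.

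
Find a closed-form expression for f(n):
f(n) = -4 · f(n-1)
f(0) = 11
Pure geometric recurrence with ratio -4.
By induction f(n) = f(0) · (-4)^n = 11 \left(-4\right)^{n}.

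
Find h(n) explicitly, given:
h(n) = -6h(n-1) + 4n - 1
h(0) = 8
First-order linear with linear forcing.
Homogeneous solution: h_h(n) = A·(-6)^n.
Try particular h_p(n) = pn + q. Substituting:
  pn + q = -6(p(n-1) + q) + 4n - 1.
Matching the n-coefficient: p = -6p + 4 ⇒ p = \frac{4}{7}.
Matching constants: q = 6p - 6q - 1 ⇒ q = \frac{17}{49}.
General: h(n) = A·(-6)^n + \frac{4 n}{7} + \frac{17}{49}.
Apply h(0) = 8: A + \frac{17}{49} = 8 ⇒ A = \frac{375}{49}.
So h(n) = \frac{375 \left(-6\right)^{n}}{49} + \frac{4 n}{7} + \frac{17}{49}.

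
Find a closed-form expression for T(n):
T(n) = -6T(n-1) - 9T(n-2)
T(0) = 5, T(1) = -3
Characteristic equation: x² + 6x + 9 = 0, which is (x - (-3))².
Repeated root r = -3.
General solution: T(n) = (A + Bn)·(-3)^n.
From T(0) = 5: A = 5.
From T(1) = -3: (A + B)·(-3) = -3 ⇒ B = -4.
So T(n) = \left(5 - 4 n\right) \cdot (-3)^n.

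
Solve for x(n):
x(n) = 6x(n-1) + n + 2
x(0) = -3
First-order linear with linear forcing.
Homogeneous solution: x_h(n) = A·(6)^n.
Try particular x_p(n) = pn + q. Substituting:
  pn + q = 6(p(n-1) + q) + n + 2.
Matching the n-coefficient: p = 6p + 1 ⇒ p = - \frac{1}{5}.
Matching constants: q = -6p + 6q + 2 ⇒ q = - \frac{16}{25}.
General: x(n) = A·(6)^n - \frac{n}{5} - \frac{16}{25}.
Apply x(0) = -3: A - \frac{16}{25} = -3 ⇒ A = - \frac{59}{25}.
So x(n) = - \frac{59 \cdot 6^{n}}{25} - \frac{n}{5} - \frac{16}{25}.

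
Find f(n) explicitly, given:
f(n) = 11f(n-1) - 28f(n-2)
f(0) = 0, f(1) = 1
Characteristic equation: x² - 11x + 28 = 0, which factors as (x - (7))(x - (4)) = 0.
Roots r₁ = 7, r₂ = 4 (distinct).
General solution: f(n) = A·(7)^n + B·(4)^n.
From f(0) = 0: A + B = 0.
From f(1) = 1: 7A + 4B = 1.
Solving: A = \frac{1}{3}, B = - \frac{1}{3}.
So f(n) = - \frac{4^{n}}{3} + \frac{7^{n}}{3}.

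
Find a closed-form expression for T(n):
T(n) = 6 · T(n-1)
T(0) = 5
Pure geometric recurrence with ratio 6.
By induction T(n) = T(0) · (6)^n = 5 \cdot 6^{n}.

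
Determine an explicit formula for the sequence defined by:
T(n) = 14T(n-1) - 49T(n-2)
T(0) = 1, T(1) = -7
Characteristic equation: x² - 14x + 49 = 0, which is (x - (7))².
Repeated root r = 7.
General solution: T(n) = (A + Bn)·(7)^n.
From T(0) = 1: A = 1.
From T(1) = -7: (A + B)·(7) = -7 ⇒ B = -2.
So T(n) = \left(1 - 2 n\right) \cdot (7)^n.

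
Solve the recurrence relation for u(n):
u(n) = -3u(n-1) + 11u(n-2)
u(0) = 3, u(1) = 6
Characteristic equation: x² + 3x - 11 = 0.
Discriminant Δ = (-3)² + 4·(11) = 53.
Roots r₁,₂ = (-3 ± √53)/2, so r₁ = - \frac{3}{2} + \frac{\sqrt{53}}{2}, r₂ = - \frac{\sqrt{53}}{2} - \frac{3}{2}.
General solution: u(n) = A·r₁^n + B·r₂^n.
From the initial conditions, A + B = 3 and r₁A + r₂B = 6.
Since r₁ - r₂ = √53: A = (6 - (3)r₂)/√53 = \frac{21 \sqrt{53}}{106} + \frac{3}{2}, and B = 3 - A = \frac{3}{2} - \frac{21 \sqrt{53}}{106}.
So u(n) = \left(\frac{21 \sqrt{53}}{106} + \frac{3}{2}\right)\left(- \frac{3}{2} + \frac{\sqrt{53}}{2}\right)^n + \left(\frac{3}{2} - \frac{21 \sqrt{53}}{106}\right)\left(- \frac{\sqrt{53}}{2} - \frac{3}{2}\right)^n.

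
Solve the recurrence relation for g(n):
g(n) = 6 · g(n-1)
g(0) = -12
Pure geometric recurrence with ratio 6.
By induction g(n) = g(0) · (6)^n = - 12 \cdot 6^{n}.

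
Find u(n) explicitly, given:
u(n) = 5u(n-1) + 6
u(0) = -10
First-order linear non-homogeneous.
Homogeneous solution: u_h(n) = A·(5)^n.
Try constant particular solution u_p = K: K = 5K + 6 ⇒ K = - \frac{3}{2}.
General: u(n) = A·(5)^n - \frac{3}{2}.
Apply u(0) = -10: A - \frac{3}{2} = -10 ⇒ A = - \frac{17}{2}.
So u(n) = - \frac{17 \cdot 5^{n}}{2} - \frac{3}{2}.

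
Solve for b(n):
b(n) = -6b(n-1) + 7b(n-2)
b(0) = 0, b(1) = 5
Characteristic equation: x² + 6x - 7 = 0, which factors as (x - (-7))(x - (1)) = 0.
Roots r₁ = -7, r₂ = 1 (distinct).
General solution: b(n) = A·(-7)^n + B·(1)^n.
From b(0) = 0: A + B = 0.
From b(1) = 5: -7A + B = 5.
Solving: A = - \frac{5}{8}, B = \frac{5}{8}.
So b(n) = \frac{5}{8} - \frac{5 \left(-7\right)^{n}}{8}.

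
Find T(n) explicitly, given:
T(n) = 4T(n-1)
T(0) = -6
This is a homogeneous first-order recurrence with ratio 4.
By induction T(n) = T(0) · (4)^n = - 6 \cdot 4^{n}.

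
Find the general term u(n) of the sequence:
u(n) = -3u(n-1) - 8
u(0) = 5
First-order linear non-homogeneous.
Homogeneous solution: u_h(n) = A·(-3)^n.
Try constant particular solution u_p = K: K = -3K - 8 ⇒ K = -2.
General: u(n) = A·(-3)^n - 2.
Apply u(0) = 5: A - 2 = 5 ⇒ A = 7.
So u(n) = 7 \left(-3\right)^{n} - 2.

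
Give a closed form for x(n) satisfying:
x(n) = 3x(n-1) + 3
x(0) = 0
First-order linear non-homogeneous.
Homogeneous solution: x_h(n) = A·(3)^n.
Try constant particular solution x_p = K: K = 3K + 3 ⇒ K = - \frac{3}{2}.
General: x(n) = A·(3)^n - \frac{3}{2}.
Apply x(0) = 0: A - \frac{3}{2} = 0 ⇒ A = \frac{3}{2}.
So x(n) = \frac{3 \cdot 3^{n}}{2} - \frac{3}{2}.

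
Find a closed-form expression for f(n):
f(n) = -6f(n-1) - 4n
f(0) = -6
First-order linear with linear forcing.
Homogeneous solution: f_h(n) = A·(-6)^n.
Try particular f_p(n) = pn + q. Substituting:
  pn + q = -6(p(n-1) + q) - 4n.
Matching the n-coefficient: p = -6p - 4 ⇒ p = - \frac{4}{7}.
Matching constants: q = 6p - 6q ⇒ q = - \frac{24}{49}.
General: f(n) = A·(-6)^n - \frac{4 n}{7} - \frac{24}{49}.
Apply f(0) = -6: A - \frac{24}{49} = -6 ⇒ A = - \frac{270}{49}.
So f(n) = - \frac{270 \left(-6\right)^{n}}{49} - \frac{4 n}{7} - \frac{24}{49}.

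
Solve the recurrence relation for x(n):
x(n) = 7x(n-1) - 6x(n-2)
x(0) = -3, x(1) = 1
Characteristic equation: x² - 7x + 6 = 0, which factors as (x - (6))(x - (1)) = 0.
Roots r₁ = 6, r₂ = 1 (distinct).
General solution: x(n) = A·(6)^n + B·(1)^n.
From x(0) = -3: A + B = -3.
From x(1) = 1: 6A + B = 1.
Solving: A = \frac{4}{5}, B = - \frac{19}{5}.
So x(n) = \frac{4 \cdot 6^{n}}{5} - \frac{19}{5}.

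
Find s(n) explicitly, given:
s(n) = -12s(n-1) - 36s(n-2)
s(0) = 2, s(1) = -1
Characteristic equation: x² + 12x + 36 = 0, which is (x - (-6))².
Repeated root r = -6.
General solution: s(n) = (A + Bn)·(-6)^n.
From s(0) = 2: A = 2.
From s(1) = -1: (A + B)·(-6) = -1 ⇒ B = - \frac{11}{6}.
So s(n) = \left(2 - \frac{11 n}{6}\right) \cdot (-6)^n.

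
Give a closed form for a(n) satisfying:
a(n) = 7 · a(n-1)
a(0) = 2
Pure geometric recurrence with ratio 7.
By induction a(n) = a(0) · (7)^n = 2 \cdot 7^{n}.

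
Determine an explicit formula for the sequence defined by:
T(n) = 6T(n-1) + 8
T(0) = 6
First-order linear non-homogeneous.
Homogeneous solution: T_h(n) = A·(6)^n.
Try constant particular solution T_p = K: K = 6K + 8 ⇒ K = - \frac{8}{5}.
General: T(n) = A·(6)^n - \frac{8}{5}.
Apply T(0) = 6: A - \frac{8}{5} = 6 ⇒ A = \frac{38}{5}.
So T(n) = \frac{38 \cdot 6^{n}}{5} - \frac{8}{5}.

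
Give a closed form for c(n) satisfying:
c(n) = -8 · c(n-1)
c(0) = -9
Pure geometric recurrence with ratio -8.
By induction c(n) = c(0) · (-8)^n = - 9 \left(-8\right)^{n}.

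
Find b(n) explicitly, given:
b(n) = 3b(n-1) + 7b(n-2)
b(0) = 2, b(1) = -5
Characteristic equation: x² - 3x - 7 = 0.
Discriminant Δ = (3)² + 4·(7) = 37.
Roots r₁,₂ = (3 ± √37)/2, so r₁ = \frac{3}{2} + \frac{\sqrt{37}}{2}, r₂ = \frac{3}{2} - \frac{\sqrt{37}}{2}.
General solution: b(n) = A·r₁^n + B·r₂^n.
From the initial conditions, A + B = 2 and r₁A + r₂B = -5.
Since r₁ - r₂ = √37: A = (-5 - (2)r₂)/√37 = 1 - \frac{8 \sqrt{37}}{37}, and B = 2 - A = 1 + \frac{8 \sqrt{37}}{37}.
So b(n) = \left(1 - \frac{8 \sqrt{37}}{37}\right)\left(\frac{3}{2} + \frac{\sqrt{37}}{2}\right)^n + \left(1 + \frac{8 \sqrt{37}}{37}\right)\left(\frac{3}{2} - \frac{\sqrt{37}}{2}\right)^n.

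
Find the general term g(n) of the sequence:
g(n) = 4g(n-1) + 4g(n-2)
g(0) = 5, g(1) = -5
Characteristic equation: x² - 4x - 4 = 0.
Discriminant Δ = (4)² + 4·(4) = 32.
Roots r₁,₂ = (4 ± √32)/2, so r₁ = 2 + 2 \sqrt{2}, r₂ = 2 - 2 \sqrt{2}.
General solution: g(n) = A·r₁^n + B·r₂^n.
From the initial conditions, A + B = 5 and r₁A + r₂B = -5.
Since r₁ - r₂ = √32: A = (-5 - (5)r₂)/√32 = \frac{5}{2} - \frac{15 \sqrt{2}}{8}, and B = 5 - A = \frac{5}{2} + \frac{15 \sqrt{2}}{8}.
So g(n) = \left(\frac{5}{2} - \frac{15 \sqrt{2}}{8}\right)\left(2 + 2 \sqrt{2}\right)^n + \left(\frac{5}{2} + \frac{15 \sqrt{2}}{8}\right)\left(2 - 2 \sqrt{2}\right)^n.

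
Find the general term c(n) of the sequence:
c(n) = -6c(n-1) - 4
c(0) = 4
First-order linear non-homogeneous.
Homogeneous solution: c_h(n) = A·(-6)^n.
Try constant particular solution c_p = K: K = -6K - 4 ⇒ K = - \frac{4}{7}.
General: c(n) = A·(-6)^n - \frac{4}{7}.
Apply c(0) = 4: A - \frac{4}{7} = 4 ⇒ A = \frac{32}{7}.
So c(n) = \frac{32 \left(-6\right)^{n}}{7} - \frac{4}{7}.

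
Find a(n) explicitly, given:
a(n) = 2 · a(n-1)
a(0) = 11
Pure geometric recurrence with ratio 2.
By induction a(n) = a(0) · (2)^n = 11 \cdot 2^{n}.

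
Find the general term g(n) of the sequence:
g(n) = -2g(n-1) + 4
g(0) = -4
First-order linear non-homogeneous.
Homogeneous solution: g_h(n) = A·(-2)^n.
Try constant particular solution g_p = K: K = -2K + 4 ⇒ K = \frac{4}{3}.
General: g(n) = A·(-2)^n + \frac{4}{3}.
Apply g(0) = -4: A + \frac{4}{3} = -4 ⇒ A = - \frac{16}{3}.
So g(n) = \frac{4}{3} - \frac{16 \left(-2\right)^{n}}{3}.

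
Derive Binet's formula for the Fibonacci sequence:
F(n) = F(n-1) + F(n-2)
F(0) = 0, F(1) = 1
This is the Fibonacci sequence.
Characteristic equation: x² - x - 1 = 0; roots r₁ = \frac{1}{2} + \frac{\sqrt{5}}{2}, r₂ = \frac{1}{2} - \frac{\sqrt{5}}{2}.
General: F(n) = A·r₁^n + B·r₂^n. Solving with F(0)=0, F(1)=1 gives A = \frac{\sqrt{5}}{5}, B = - \frac{\sqrt{5}}{5}.
So F(n) = \frac{2^{- n} \sqrt{5} \left(- \left(1 - \sqrt{5}\right)^{n} + \left(1 + \sqrt{5}\right)^{n}\right)}{5}.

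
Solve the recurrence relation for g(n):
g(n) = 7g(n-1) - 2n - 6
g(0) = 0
First-order linear with linear forcing.
Homogeneous solution: g_h(n) = A·(7)^n.
Try particular g_p(n) = pn + q. Substituting:
  pn + q = 7(p(n-1) + q) - 2n - 6.
Matching the n-coefficient: p = 7p - 2 ⇒ p = \frac{1}{3}.
Matching constants: q = -7p + 7q - 6 ⇒ q = \frac{25}{18}.
General: g(n) = A·(7)^n + \frac{n}{3} + \frac{25}{18}.
Apply g(0) = 0: A + \frac{25}{18} = 0 ⇒ A = - \frac{25}{18}.
So g(n) = - \frac{25 \cdot 7^{n}}{18} + \frac{n}{3} + \frac{25}{18}.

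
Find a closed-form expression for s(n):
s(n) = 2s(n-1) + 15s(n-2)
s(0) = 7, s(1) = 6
Characteristic equation: x² - 2x - 15 = 0, which factors as (x - (-3))(x - (5)) = 0.
Roots r₁ = -3, r₂ = 5 (distinct).
General solution: s(n) = A·(-3)^n + B·(5)^n.
From s(0) = 7: A + B = 7.
From s(1) = 6: -3A + 5B = 6.
Solving: A = \frac{29}{8}, B = \frac{27}{8}.
So s(n) = \frac{29 \left(-3\right)^{n}}{8} + \frac{27 \cdot 5^{n}}{8}.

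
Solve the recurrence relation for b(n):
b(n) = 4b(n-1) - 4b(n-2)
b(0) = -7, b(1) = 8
Characteristic equation: x² - 4x + 4 = 0, which is (x - (2))².
Repeated root r = 2.
General solution: b(n) = (A + Bn)·(2)^n.
From b(0) = -7: A = -7.
From b(1) = 8: (A + B)·(2) = 8 ⇒ B = 11.
So b(n) = \left(11 n - 7\right) \cdot (2)^n.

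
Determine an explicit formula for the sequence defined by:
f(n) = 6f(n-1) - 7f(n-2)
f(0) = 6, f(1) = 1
Characteristic equation: x² - 6x + 7 = 0.
Discriminant Δ = (6)² + 4·(-7) = 8.
Roots r₁,₂ = (6 ± √8)/2, so r₁ = \sqrt{2} + 3, r₂ = 3 - \sqrt{2}.
General solution: f(n) = A·r₁^n + B·r₂^n.
From the initial conditions, A + B = 6 and r₁A + r₂B = 1.
Since r₁ - r₂ = √8: A = (1 - (6)r₂)/√8 = 3 - \frac{17 \sqrt{2}}{4}, and B = 6 - A = 3 + \frac{17 \sqrt{2}}{4}.
So f(n) = \left(3 - \frac{17 \sqrt{2}}{4}\right)\left(\sqrt{2} + 3\right)^n + \left(3 + \frac{17 \sqrt{2}}{4}\right)\left(3 - \sqrt{2}\right)^n.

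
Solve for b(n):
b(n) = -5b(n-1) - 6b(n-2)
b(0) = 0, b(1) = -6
Characteristic equation: x² + 5x + 6 = 0, which factors as (x - (-2))(x - (-3)) = 0.
Roots r₁ = -2, r₂ = -3 (distinct).
General solution: b(n) = A·(-2)^n + B·(-3)^n.
From b(0) = 0: A + B = 0.
From b(1) = -6: -2A - 3B = -6.
Solving: A = -6, B = 6.
So b(n) = - 6 \left(-2\right)^{n} + 6 \left(-3\right)^{n}.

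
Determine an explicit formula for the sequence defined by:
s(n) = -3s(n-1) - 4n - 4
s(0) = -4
First-order linear with linear forcing.
Homogeneous solution: s_h(n) = A·(-3)^n.
Try particular s_p(n) = pn + q. Substituting:
  pn + q = -3(p(n-1) + q) - 4n - 4.
Matching the n-coefficient: p = -3p - 4 ⇒ p = -1.
Matching constants: q = 3p - 3q - 4 ⇒ q = - \frac{7}{4}.
General: s(n) = A·(-3)^n - n - \frac{7}{4}.
Apply s(0) = -4: A - \frac{7}{4} = -4 ⇒ A = - \frac{9}{4}.
So s(n) = - \frac{9 \left(-3\right)^{n}}{4} - n - \frac{7}{4}.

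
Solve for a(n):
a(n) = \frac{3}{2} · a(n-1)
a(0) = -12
Pure geometric recurrence with ratio \frac{3}{2}.
By induction a(n) = a(0) · (\frac{3}{2})^n = - 12 \left(\frac{3}{2}\right)^{n}.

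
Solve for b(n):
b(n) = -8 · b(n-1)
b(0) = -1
Pure geometric recurrence with ratio -8.
By induction b(n) = b(0) · (-8)^n = - \left(-8\right)^{n}.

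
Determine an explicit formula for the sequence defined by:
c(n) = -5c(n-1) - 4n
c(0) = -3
First-order linear with linear forcing.
Homogeneous solution: c_h(n) = A·(-5)^n.
Try particular c_p(n) = pn + q. Substituting:
  pn + q = -5(p(n-1) + q) - 4n.
Matching the n-coefficient: p = -5p - 4 ⇒ p = - \frac{2}{3}.
Matching constants: q = 5p - 5q ⇒ q = - \frac{5}{9}.
General: c(n) = A·(-5)^n - \frac{2 n}{3} - \frac{5}{9}.
Apply c(0) = -3: A - \frac{5}{9} = -3 ⇒ A = - \frac{22}{9}.
So c(n) = - \frac{22 \left(-5\right)^{n}}{9} - \frac{2 n}{3} - \frac{5}{9}.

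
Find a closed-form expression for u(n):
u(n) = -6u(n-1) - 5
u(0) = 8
First-order linear non-homogeneous.
Homogeneous solution: u_h(n) = A·(-6)^n.
Try constant particular solution u_p = K: K = -6K - 5 ⇒ K = - \frac{5}{7}.
General: u(n) = A·(-6)^n - \frac{5}{7}.
Apply u(0) = 8: A - \frac{5}{7} = 8 ⇒ A = \frac{61}{7}.
So u(n) = \frac{61 \left(-6\right)^{n}}{7} - \frac{5}{7}.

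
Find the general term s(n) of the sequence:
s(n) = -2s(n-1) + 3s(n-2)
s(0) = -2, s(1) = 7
Characteristic equation: x² + 2x - 3 = 0, which factors as (x - (-3))(x - (1)) = 0.
Roots r₁ = -3, r₂ = 1 (distinct).
General solution: s(n) = A·(-3)^n + B·(1)^n.
From s(0) = -2: A + B = -2.
From s(1) = 7: -3A + B = 7.
Solving: A = - \frac{9}{4}, B = \frac{1}{4}.
So s(n) = \frac{1}{4} - \frac{9 \left(-3\right)^{n}}{4}.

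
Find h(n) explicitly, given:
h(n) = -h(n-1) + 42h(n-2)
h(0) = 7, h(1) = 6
Characteristic equation: x² + x - 42 = 0, which factors as (x - (6))(x - (-7)) = 0.
Roots r₁ = 6, r₂ = -7 (distinct).
General solution: h(n) = A·(6)^n + B·(-7)^n.
From h(0) = 7: A + B = 7.
From h(1) = 6: 6A - 7B = 6.
Solving: A = \frac{55}{13}, B = \frac{36}{13}.
So h(n) = \frac{36 \left(-7\right)^{n}}{13} + \frac{55 \cdot 6^{n}}{13}.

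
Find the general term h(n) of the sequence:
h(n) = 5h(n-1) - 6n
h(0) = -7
First-order linear with linear forcing.
Homogeneous solution: h_h(n) = A·(5)^n.
Try particular h_p(n) = pn + q. Substituting:
  pn + q = 5(p(n-1) + q) - 6n.
Matching the n-coefficient: p = 5p - 6 ⇒ p = \frac{3}{2}.
Matching constants: q = -5p + 5q ⇒ q = \frac{15}{8}.
General: h(n) = A·(5)^n + \frac{3 n}{2} + \frac{15}{8}.
Apply h(0) = -7: A + \frac{15}{8} = -7 ⇒ A = - \frac{71}{8}.
So h(n) = - \frac{71 \cdot 5^{n}}{8} + \frac{3 n}{2} + \frac{15}{8}.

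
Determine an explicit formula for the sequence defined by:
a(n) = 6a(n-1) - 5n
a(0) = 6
First-order linear with linear forcing.
Homogeneous solution: a_h(n) = A·(6)^n.
Try particular a_p(n) = pn + q. Substituting:
  pn + q = 6(p(n-1) + q) - 5n.
Matching the n-coefficient: p = 6p - 5 ⇒ p = 1.
Matching constants: q = -6p + 6q ⇒ q = \frac{6}{5}.
General: a(n) = A·(6)^n + n + \frac{6}{5}.
Apply a(0) = 6: A + \frac{6}{5} = 6 ⇒ A = \frac{24}{5}.
So a(n) = \frac{24 \cdot 6^{n}}{5} + n + \frac{6}{5}.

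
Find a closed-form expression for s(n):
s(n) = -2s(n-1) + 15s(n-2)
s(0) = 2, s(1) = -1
Characteristic equation: x² + 2x - 15 = 0, which factors as (x - (3))(x - (-5)) = 0.
Roots r₁ = 3, r₂ = -5 (distinct).
General solution: s(n) = A·(3)^n + B·(-5)^n.
From s(0) = 2: A + B = 2.
From s(1) = -1: 3A - 5B = -1.
Solving: A = \frac{9}{8}, B = \frac{7}{8}.
So s(n) = \frac{7 \left(-5\right)^{n}}{8} + \frac{9 \cdot 3^{n}}{8}.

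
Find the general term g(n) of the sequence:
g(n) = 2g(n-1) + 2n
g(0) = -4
First-order linear with linear forcing.
Homogeneous solution: g_h(n) = A·(2)^n.
Try particular g_p(n) = pn + q. Substituting:
  pn + q = 2(p(n-1) + q) + 2n.
Matching the n-coefficient: p = 2p + 2 ⇒ p = -2.
Matching constants: q = -2p + 2q ⇒ q = -4.
General: g(n) = A·(2)^n - 2 n - 4.
Apply g(0) = -4: A - 4 = -4 ⇒ A = 0.
So g(n) = - 2 n - 4.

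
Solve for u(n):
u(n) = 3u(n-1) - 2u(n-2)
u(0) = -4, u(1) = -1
Characteristic equation: x² - 3x + 2 = 0, which factors as (x - (1))(x - (2)) = 0.
Roots r₁ = 1, r₂ = 2 (distinct).
General solution: u(n) = A·(1)^n + B·(2)^n.
From u(0) = -4: A + B = -4.
From u(1) = -1: A + 2B = -1.
Solving: A = -7, B = 3.
So u(n) = 3 \cdot 2^{n} - 7.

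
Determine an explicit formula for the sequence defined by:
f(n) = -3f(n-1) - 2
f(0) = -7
First-order linear non-homogeneous.
Homogeneous solution: f_h(n) = A·(-3)^n.
Try constant particular solution f_p = K: K = -3K - 2 ⇒ K = - \frac{1}{2}.
General: f(n) = A·(-3)^n - \frac{1}{2}.
Apply f(0) = -7: A - \frac{1}{2} = -7 ⇒ A = - \frac{13}{2}.
So f(n) = - \frac{13 \left(-3\right)^{n}}{2} - \frac{1}{2}.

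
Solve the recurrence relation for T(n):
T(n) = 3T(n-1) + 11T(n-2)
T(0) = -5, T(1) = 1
Characteristic equation: x² - 3x - 11 = 0.
Discriminant Δ = (3)² + 4·(11) = 53.
Roots r₁,₂ = (3 ± √53)/2, so r₁ = \frac{3}{2} + \frac{\sqrt{53}}{2}, r₂ = \frac{3}{2} - \frac{\sqrt{53}}{2}.
General solution: T(n) = A·r₁^n + B·r₂^n.
From the initial conditions, A + B = -5 and r₁A + r₂B = 1.
Since r₁ - r₂ = √53: A = (1 - (-5)r₂)/√53 = - \frac{5}{2} + \frac{17 \sqrt{53}}{106}, and B = -5 - A = - \frac{5}{2} - \frac{17 \sqrt{53}}{106}.
So T(n) = \left(- \frac{5}{2} + \frac{17 \sqrt{53}}{106}\right)\left(\frac{3}{2} + \frac{\sqrt{53}}{2}\right)^n + \left(- \frac{5}{2} - \frac{17 \sqrt{53}}{106}\right)\left(\frac{3}{2} - \frac{\sqrt{53}}{2}\right)^n.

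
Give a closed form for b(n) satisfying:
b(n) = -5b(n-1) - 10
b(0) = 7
First-order linear non-homogeneous.
Homogeneous solution: b_h(n) = A·(-5)^n.
Try constant particular solution b_p = K: K = -5K - 10 ⇒ K = - \frac{5}{3}.
General: b(n) = A·(-5)^n - \frac{5}{3}.
Apply b(0) = 7: A - \frac{5}{3} = 7 ⇒ A = \frac{26}{3}.
So b(n) = \frac{26 \left(-5\right)^{n}}{3} - \frac{5}{3}.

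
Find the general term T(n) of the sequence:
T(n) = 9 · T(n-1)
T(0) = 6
Pure geometric recurrence with ratio 9.
By induction T(n) = T(0) · (9)^n = 6 \cdot 9^{n}.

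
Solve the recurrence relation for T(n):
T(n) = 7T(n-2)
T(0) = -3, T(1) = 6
Characteristic equation: x² - 7 = 0.
Discriminant Δ = (0)² + 4·(7) = 28.
Roots r₁,₂ = (0 ± √28)/2, so r₁ = \sqrt{7}, r₂ = - \sqrt{7}.
General solution: T(n) = A·r₁^n + B·r₂^n.
From the initial conditions, A + B = -3 and r₁A + r₂B = 6.
Since r₁ - r₂ = √28: A = (6 - (-3)r₂)/√28 = - \frac{3}{2} + \frac{3 \sqrt{7}}{7}, and B = -3 - A = - \frac{3}{2} - \frac{3 \sqrt{7}}{7}.
So T(n) = \left(- \frac{3}{2} + \frac{3 \sqrt{7}}{7}\right)\left(\sqrt{7}\right)^n + \left(- \frac{3}{2} - \frac{3 \sqrt{7}}{7}\right)\left(- \sqrt{7}\right)^n.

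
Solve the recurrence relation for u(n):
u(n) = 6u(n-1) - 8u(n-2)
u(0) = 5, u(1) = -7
Characteristic equation: x² - 6x + 8 = 0, which factors as (x - (2))(x - (4)) = 0.
Roots r₁ = 2, r₂ = 4 (distinct).
General solution: u(n) = A·(2)^n + B·(4)^n.
From u(0) = 5: A + B = 5.
From u(1) = -7: 2A + 4B = -7.
Solving: A = \frac{27}{2}, B = - \frac{17}{2}.
So u(n) = \frac{27 \cdot 2^{n}}{2} - \frac{17 \cdot 4^{n}}{2}.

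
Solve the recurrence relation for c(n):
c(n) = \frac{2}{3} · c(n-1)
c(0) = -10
Pure geometric recurrence with ratio \frac{2}{3}.
By induction c(n) = c(0) · (\frac{2}{3})^n = - 10 \left(\frac{2}{3}\right)^{n}.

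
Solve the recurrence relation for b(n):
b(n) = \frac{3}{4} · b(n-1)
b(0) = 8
Pure geometric recurrence with ratio \frac{3}{4}.
By induction b(n) = b(0) · (\frac{3}{4})^n = 8 \left(\frac{3}{4}\right)^{n}.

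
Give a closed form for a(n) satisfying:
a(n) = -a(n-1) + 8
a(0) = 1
First-order linear non-homogeneous.
Homogeneous solution: a_h(n) = A·(-1)^n.
Try constant particular solution a_p = K: K = -K + 8 ⇒ K = 4.
General: a(n) = A·(-1)^n + 4.
Apply a(0) = 1: A + 4 = 1 ⇒ A = -3.
So a(n) = 4 - 3 \left(-1\right)^{n}.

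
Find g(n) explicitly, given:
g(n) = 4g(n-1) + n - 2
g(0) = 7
First-order linear with linear forcing.
Homogeneous solution: g_h(n) = A·(4)^n.
Try particular g_p(n) = pn + q. Substituting:
  pn + q = 4(p(n-1) + q) + n - 2.
Matching the n-coefficient: p = 4p + 1 ⇒ p = - \frac{1}{3}.
Matching constants: q = -4p + 4q - 2 ⇒ q = \frac{2}{9}.
General: g(n) = A·(4)^n - \frac{n}{3} + \frac{2}{9}.
Apply g(0) = 7: A + \frac{2}{9} = 7 ⇒ A = \frac{61}{9}.
So g(n) = \frac{61 \cdot 4^{n}}{9} - \frac{n}{3} + \frac{2}{9}.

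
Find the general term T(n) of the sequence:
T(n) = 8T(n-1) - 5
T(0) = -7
First-order linear non-homogeneous.
Homogeneous solution: T_h(n) = A·(8)^n.
Try constant particular solution T_p = K: K = 8K - 5 ⇒ K = \frac{5}{7}.
General: T(n) = A·(8)^n + \frac{5}{7}.
Apply T(0) = -7: A + \frac{5}{7} = -7 ⇒ A = - \frac{54}{7}.
So T(n) = \frac{5}{7} - \frac{54 \cdot 8^{n}}{7}.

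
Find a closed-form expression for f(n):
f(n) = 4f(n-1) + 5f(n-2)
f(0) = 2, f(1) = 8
Characteristic equation: x² - 4x - 5 = 0, which factors as (x - (5))(x - (-1)) = 0.
Roots r₁ = 5, r₂ = -1 (distinct).
General solution: f(n) = A·(5)^n + B·(-1)^n.
From f(0) = 2: A + B = 2.
From f(1) = 8: 5A - B = 8.
Solving: A = \frac{5}{3}, B = \frac{1}{3}.
So f(n) = \frac{\left(-1\right)^{n}}{3} + \frac{5 \cdot 5^{n}}{3}.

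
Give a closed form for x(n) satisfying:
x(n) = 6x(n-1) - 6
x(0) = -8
First-order linear non-homogeneous.
Homogeneous solution: x_h(n) = A·(6)^n.
Try constant particular solution x_p = K: K = 6K - 6 ⇒ K = \frac{6}{5}.
General: x(n) = A·(6)^n + \frac{6}{5}.
Apply x(0) = -8: A + \frac{6}{5} = -8 ⇒ A = - \frac{46}{5}.
So x(n) = \frac{6}{5} - \frac{46 \cdot 6^{n}}{5}.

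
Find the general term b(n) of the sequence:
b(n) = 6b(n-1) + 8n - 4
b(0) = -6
First-order linear with linear forcing.
Homogeneous solution: b_h(n) = A·(6)^n.
Try particular b_p(n) = pn + q. Substituting:
  pn + q = 6(p(n-1) + q) + 8n - 4.
Matching the n-coefficient: p = 6p + 8 ⇒ p = - \frac{8}{5}.
Matching constants: q = -6p + 6q - 4 ⇒ q = - \frac{28}{25}.
General: b(n) = A·(6)^n - \frac{8 n}{5} - \frac{28}{25}.
Apply b(0) = -6: A - \frac{28}{25} = -6 ⇒ A = - \frac{122}{25}.
So b(n) = - \frac{122 \cdot 6^{n}}{25} - \frac{8 n}{5} - \frac{28}{25}.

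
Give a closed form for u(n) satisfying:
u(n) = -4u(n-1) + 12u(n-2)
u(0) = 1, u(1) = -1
Characteristic equation: x² + 4x - 12 = 0, which factors as (x - (-6))(x - (2)) = 0.
Roots r₁ = -6, r₂ = 2 (distinct).
General solution: u(n) = A·(-6)^n + B·(2)^n.
From u(0) = 1: A + B = 1.
From u(1) = -1: -6A + 2B = -1.
Solving: A = \frac{3}{8}, B = \frac{5}{8}.
So u(n) = \frac{3 \left(-6\right)^{n}}{8} + \frac{5 \cdot 2^{n}}{8}.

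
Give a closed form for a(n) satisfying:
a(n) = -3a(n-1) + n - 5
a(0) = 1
First-order linear with linear forcing.
Homogeneous solution: a_h(n) = A·(-3)^n.
Try particular a_p(n) = pn + q. Substituting:
  pn + q = -3(p(n-1) + q) + n - 5.
Matching the n-coefficient: p = -3p + 1 ⇒ p = \frac{1}{4}.
Matching constants: q = 3p - 3q - 5 ⇒ q = - \frac{17}{16}.
General: a(n) = A·(-3)^n + \frac{n}{4} - \frac{17}{16}.
Apply a(0) = 1: A - \frac{17}{16} = 1 ⇒ A = \frac{33}{16}.
So a(n) = \frac{33 \left(-3\right)^{n}}{16} + \frac{n}{4} - \frac{17}{16}.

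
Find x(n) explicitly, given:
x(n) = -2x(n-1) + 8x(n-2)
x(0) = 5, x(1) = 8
Characteristic equation: x² + 2x - 8 = 0, which factors as (x - (-4))(x - (2)) = 0.
Roots r₁ = -4, r₂ = 2 (distinct).
General solution: x(n) = A·(-4)^n + B·(2)^n.
From x(0) = 5: A + B = 5.
From x(1) = 8: -4A + 2B = 8.
Solving: A = \frac{1}{3}, B = \frac{14}{3}.
So x(n) = \frac{\left(-4\right)^{n}}{3} + \frac{14 \cdot 2^{n}}{3}.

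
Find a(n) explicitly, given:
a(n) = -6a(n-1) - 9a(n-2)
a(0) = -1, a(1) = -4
Characteristic equation: x² + 6x + 9 = 0, which is (x - (-3))².
Repeated root r = -3.
General solution: a(n) = (A + Bn)·(-3)^n.
From a(0) = -1: A = -1.
From a(1) = -4: (A + B)·(-3) = -4 ⇒ B = \frac{7}{3}.
So a(n) = \left(\frac{7 n}{3} - 1\right) \cdot (-3)^n.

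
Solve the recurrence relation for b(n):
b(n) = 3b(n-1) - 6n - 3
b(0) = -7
First-order linear with linear forcing.
Homogeneous solution: b_h(n) = A·(3)^n.
Try particular b_p(n) = pn + q. Substituting:
  pn + q = 3(p(n-1) + q) - 6n - 3.
Matching the n-coefficient: p = 3p - 6 ⇒ p = 3.
Matching constants: q = -3p + 3q - 3 ⇒ q = 6.
General: b(n) = A·(3)^n + 3 n + 6.
Apply b(0) = -7: A + 6 = -7 ⇒ A = -13.
So b(n) = - 13 \cdot 3^{n} + 3 n + 6.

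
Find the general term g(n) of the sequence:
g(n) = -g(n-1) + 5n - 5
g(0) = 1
First-order linear with linear forcing.
Homogeneous solution: g_h(n) = A·(-1)^n.
Try particular g_p(n) = pn + q. Substituting:
  pn + q = -(p(n-1) + q) + 5n - 5.
Matching the n-coefficient: p = -p + 5 ⇒ p = \frac{5}{2}.
Matching constants: q = p - q - 5 ⇒ q = - \frac{5}{4}.
General: g(n) = A·(-1)^n + \frac{5 n}{2} - \frac{5}{4}.
Apply g(0) = 1: A - \frac{5}{4} = 1 ⇒ A = \frac{9}{4}.
So g(n) = \frac{9 \left(-1\right)^{n}}{4} + \frac{5 n}{2} - \frac{5}{4}.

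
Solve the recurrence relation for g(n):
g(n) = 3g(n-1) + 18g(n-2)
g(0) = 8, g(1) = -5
Characteristic equation: x² - 3x - 18 = 0, which factors as (x - (6))(x - (-3)) = 0.
Roots r₁ = 6, r₂ = -3 (distinct).
General solution: g(n) = A·(6)^n + B·(-3)^n.
From g(0) = 8: A + B = 8.
From g(1) = -5: 6A - 3B = -5.
Solving: A = \frac{19}{9}, B = \frac{53}{9}.
So g(n) = \frac{53 \left(-3\right)^{n}}{9} + \frac{19 \cdot 6^{n}}{9}.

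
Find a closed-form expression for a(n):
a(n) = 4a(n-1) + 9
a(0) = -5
First-order linear non-homogeneous.
Homogeneous solution: a_h(n) = A·(4)^n.
Try constant particular solution a_p = K: K = 4K + 9 ⇒ K = -3.
General: a(n) = A·(4)^n - 3.
Apply a(0) = -5: A - 3 = -5 ⇒ A = -2.
So a(n) = - 2 \cdot 4^{n} - 3.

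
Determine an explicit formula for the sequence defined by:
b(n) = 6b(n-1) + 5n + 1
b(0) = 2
First-order linear with linear forcing.
Homogeneous solution: b_h(n) = A·(6)^n.
Try particular b_p(n) = pn + q. Substituting:
  pn + q = 6(p(n-1) + q) + 5n + 1.
Matching the n-coefficient: p = 6p + 5 ⇒ p = -1.
Matching constants: q = -6p + 6q + 1 ⇒ q = - \frac{7}{5}.
General: b(n) = A·(6)^n - n - \frac{7}{5}.
Apply b(0) = 2: A - \frac{7}{5} = 2 ⇒ A = \frac{17}{5}.
So b(n) = \frac{17 \cdot 6^{n}}{5} - n - \frac{7}{5}.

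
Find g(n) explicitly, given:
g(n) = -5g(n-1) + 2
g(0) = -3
First-order linear non-homogeneous.
Homogeneous solution: g_h(n) = A·(-5)^n.
Try constant particular solution g_p = K: K = -5K + 2 ⇒ K = \frac{1}{3}.
General: g(n) = A·(-5)^n + \frac{1}{3}.
Apply g(0) = -3: A + \frac{1}{3} = -3 ⇒ A = - \frac{10}{3}.
So g(n) = \frac{1}{3} - \frac{10 \left(-5\right)^{n}}{3}.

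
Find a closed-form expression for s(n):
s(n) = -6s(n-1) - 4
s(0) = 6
First-order linear non-homogeneous.
Homogeneous solution: s_h(n) = A·(-6)^n.
Try constant particular solution s_p = K: K = -6K - 4 ⇒ K = - \frac{4}{7}.
General: s(n) = A·(-6)^n - \frac{4}{7}.
Apply s(0) = 6: A - \frac{4}{7} = 6 ⇒ A = \frac{46}{7}.
So s(n) = \frac{46 \left(-6\right)^{n}}{7} - \frac{4}{7}.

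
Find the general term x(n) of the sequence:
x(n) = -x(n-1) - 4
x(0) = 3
First-order linear non-homogeneous.
Homogeneous solution: x_h(n) = A·(-1)^n.
Try constant particular solution x_p = K: K = -K - 4 ⇒ K = -2.
General: x(n) = A·(-1)^n - 2.
Apply x(0) = 3: A - 2 = 3 ⇒ A = 5.
So x(n) = 5 \left(-1\right)^{n} - 2.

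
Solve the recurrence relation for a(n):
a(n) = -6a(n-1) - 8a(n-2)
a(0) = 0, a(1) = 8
Characteristic equation: x² + 6x + 8 = 0, which factors as (x - (-4))(x - (-2)) = 0.
Roots r₁ = -4, r₂ = -2 (distinct).
General solution: a(n) = A·(-4)^n + B·(-2)^n.
From a(0) = 0: A + B = 0.
From a(1) = 8: -4A - 2B = 8.
Solving: A = -4, B = 4.
So a(n) = 4 \left(-2\right)^{n} - 4 \left(-4\right)^{n}.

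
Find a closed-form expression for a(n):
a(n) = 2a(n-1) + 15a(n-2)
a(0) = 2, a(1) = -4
Characteristic equation: x² - 2x - 15 = 0, which factors as (x - (-3))(x - (5)) = 0.
Roots r₁ = -3, r₂ = 5 (distinct).
General solution: a(n) = A·(-3)^n + B·(5)^n.
From a(0) = 2: A + B = 2.
From a(1) = -4: -3A + 5B = -4.
Solving: A = \frac{7}{4}, B = \frac{1}{4}.
So a(n) = \frac{7 \left(-3\right)^{n}}{4} + \frac{5^{n}}{4}.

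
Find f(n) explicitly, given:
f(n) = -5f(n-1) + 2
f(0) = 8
First-order linear non-homogeneous.
Homogeneous solution: f_h(n) = A·(-5)^n.
Try constant particular solution f_p = K: K = -5K + 2 ⇒ K = \frac{1}{3}.
General: f(n) = A·(-5)^n + \frac{1}{3}.
Apply f(0) = 8: A + \frac{1}{3} = 8 ⇒ A = \frac{23}{3}.
So f(n) = \frac{23 \left(-5\right)^{n}}{3} + \frac{1}{3}.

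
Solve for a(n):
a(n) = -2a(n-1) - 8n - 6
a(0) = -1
First-order linear with linear forcing.
Homogeneous solution: a_h(n) = A·(-2)^n.
Try particular a_p(n) = pn + q. Substituting:
  pn + q = -2(p(n-1) + q) - 8n - 6.
Matching the n-coefficient: p = -2p - 8 ⇒ p = - \frac{8}{3}.
Matching constants: q = 2p - 2q - 6 ⇒ q = - \frac{34}{9}.
General: a(n) = A·(-2)^n - \frac{8 n}{3} - \frac{34}{9}.
Apply a(0) = -1: A - \frac{34}{9} = -1 ⇒ A = \frac{25}{9}.
So a(n) = \frac{25 \left(-2\right)^{n}}{9} - \frac{8 n}{3} - \frac{34}{9}.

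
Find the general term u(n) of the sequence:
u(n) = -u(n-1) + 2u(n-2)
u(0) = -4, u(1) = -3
Characteristic equation: x² + x - 2 = 0, which factors as (x - (-2))(x - (1)) = 0.
Roots r₁ = -2, r₂ = 1 (distinct).
General solution: u(n) = A·(-2)^n + B·(1)^n.
From u(0) = -4: A + B = -4.
From u(1) = -3: -2A + B = -3.
Solving: A = - \frac{1}{3}, B = - \frac{11}{3}.
So u(n) = - \frac{\left(-2\right)^{n}}{3} - \frac{11}{3}.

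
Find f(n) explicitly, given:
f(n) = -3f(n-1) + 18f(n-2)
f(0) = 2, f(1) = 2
Characteristic equation: x² + 3x - 18 = 0, which factors as (x - (3))(x - (-6)) = 0.
Roots r₁ = 3, r₂ = -6 (distinct).
General solution: f(n) = A·(3)^n + B·(-6)^n.
From f(0) = 2: A + B = 2.
From f(1) = 2: 3A - 6B = 2.
Solving: A = \frac{14}{9}, B = \frac{4}{9}.
So f(n) = \frac{4 \left(-6\right)^{n}}{9} + \frac{14 \cdot 3^{n}}{9}.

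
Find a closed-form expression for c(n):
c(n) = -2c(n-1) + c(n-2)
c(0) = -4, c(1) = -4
Characteristic equation: x² + 2x - 1 = 0.
Discriminant Δ = (-2)² + 4·(1) = 8.
Roots r₁,₂ = (-2 ± √8)/2, so r₁ = -1 + \sqrt{2}, r₂ = - \sqrt{2} - 1.
General solution: c(n) = A·r₁^n + B·r₂^n.
From the initial conditions, A + B = -4 and r₁A + r₂B = -4.
Since r₁ - r₂ = √8: A = (-4 - (-4)r₂)/√8 = - 2 \sqrt{2} - 2, and B = -4 - A = -2 + 2 \sqrt{2}.
So c(n) = \left(- 2 \sqrt{2} - 2\right)\left(-1 + \sqrt{2}\right)^n + \left(-2 + 2 \sqrt{2}\right)\left(- \sqrt{2} - 1\right)^n.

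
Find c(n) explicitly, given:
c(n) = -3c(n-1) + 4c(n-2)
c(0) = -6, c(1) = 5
Characteristic equation: x² + 3x - 4 = 0, which factors as (x - (-4))(x - (1)) = 0.
Roots r₁ = -4, r₂ = 1 (distinct).
General solution: c(n) = A·(-4)^n + B·(1)^n.
From c(0) = -6: A + B = -6.
From c(1) = 5: -4A + B = 5.
Solving: A = - \frac{11}{5}, B = - \frac{19}{5}.
So c(n) = - \frac{11 \left(-4\right)^{n}}{5} - \frac{19}{5}.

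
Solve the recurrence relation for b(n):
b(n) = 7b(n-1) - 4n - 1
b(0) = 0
First-order linear with linear forcing.
Homogeneous solution: b_h(n) = A·(7)^n.
Try particular b_p(n) = pn + q. Substituting:
  pn + q = 7(p(n-1) + q) - 4n - 1.
Matching the n-coefficient: p = 7p - 4 ⇒ p = \frac{2}{3}.
Matching constants: q = -7p + 7q - 1 ⇒ q = \frac{17}{18}.
General: b(n) = A·(7)^n + \frac{2 n}{3} + \frac{17}{18}.
Apply b(0) = 0: A + \frac{17}{18} = 0 ⇒ A = - \frac{17}{18}.
So b(n) = - \frac{17 \cdot 7^{n}}{18} + \frac{2 n}{3} + \frac{17}{18}.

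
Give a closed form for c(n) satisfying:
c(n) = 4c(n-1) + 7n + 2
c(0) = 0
First-order linear with linear forcing.
Homogeneous solution: c_h(n) = A·(4)^n.
Try particular c_p(n) = pn + q. Substituting:
  pn + q = 4(p(n-1) + q) + 7n + 2.
Matching the n-coefficient: p = 4p + 7 ⇒ p = - \frac{7}{3}.
Matching constants: q = -4p + 4q + 2 ⇒ q = - \frac{34}{9}.
General: c(n) = A·(4)^n - \frac{7 n}{3} - \frac{34}{9}.
Apply c(0) = 0: A - \frac{34}{9} = 0 ⇒ A = \frac{34}{9}.
So c(n) = \frac{34 \cdot 4^{n}}{9} - \frac{7 n}{3} - \frac{34}{9}.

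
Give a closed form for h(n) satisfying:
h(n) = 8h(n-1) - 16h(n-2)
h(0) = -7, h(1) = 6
Characteristic equation: x² - 8x + 16 = 0, which is (x - (4))².
Repeated root r = 4.
General solution: h(n) = (A + Bn)·(4)^n.
From h(0) = -7: A = -7.
From h(1) = 6: (A + B)·(4) = 6 ⇒ B = \frac{17}{2}.
So h(n) = \left(\frac{17 n}{2} - 7\right) \cdot (4)^n.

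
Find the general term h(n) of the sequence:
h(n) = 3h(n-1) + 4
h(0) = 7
First-order linear non-homogeneous.
Homogeneous solution: h_h(n) = A·(3)^n.
Try constant particular solution h_p = K: K = 3K + 4 ⇒ K = -2.
General: h(n) = A·(3)^n - 2.
Apply h(0) = 7: A - 2 = 7 ⇒ A = 9.
So h(n) = 9 \cdot 3^{n} - 2.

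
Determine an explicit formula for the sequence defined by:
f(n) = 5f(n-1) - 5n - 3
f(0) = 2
First-order linear with linear forcing.
Homogeneous solution: f_h(n) = A·(5)^n.
Try particular f_p(n) = pn + q. Substituting:
  pn + q = 5(p(n-1) + q) - 5n - 3.
Matching the n-coefficient: p = 5p - 5 ⇒ p = \frac{5}{4}.
Matching constants: q = -5p + 5q - 3 ⇒ q = \frac{37}{16}.
General: f(n) = A·(5)^n + \frac{5 n}{4} + \frac{37}{16}.
Apply f(0) = 2: A + \frac{37}{16} = 2 ⇒ A = - \frac{5}{16}.
So f(n) = - \frac{5 \cdot 5^{n}}{16} + \frac{5 n}{4} + \frac{37}{16}.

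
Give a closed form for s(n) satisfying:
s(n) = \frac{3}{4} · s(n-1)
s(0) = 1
Pure geometric recurrence with ratio \frac{3}{4}.
By induction s(n) = s(0) · (\frac{3}{4})^n = \left(\frac{3}{4}\right)^{n}.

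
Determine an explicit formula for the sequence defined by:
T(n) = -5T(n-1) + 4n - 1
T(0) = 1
First-order linear with linear forcing.
Homogeneous solution: T_h(n) = A·(-5)^n.
Try particular T_p(n) = pn + q. Substituting:
  pn + q = -5(p(n-1) + q) + 4n - 1.
Matching the n-coefficient: p = -5p + 4 ⇒ p = \frac{2}{3}.
Matching constants: q = 5p - 5q - 1 ⇒ q = \frac{7}{18}.
General: T(n) = A·(-5)^n + \frac{2 n}{3} + \frac{7}{18}.
Apply T(0) = 1: A + \frac{7}{18} = 1 ⇒ A = \frac{11}{18}.
So T(n) = \frac{11 \left(-5\right)^{n}}{18} + \frac{2 n}{3} + \frac{7}{18}.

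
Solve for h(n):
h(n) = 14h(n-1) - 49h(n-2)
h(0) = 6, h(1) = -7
Characteristic equation: x² - 14x + 49 = 0, which is (x - (7))².
Repeated root r = 7.
General solution: h(n) = (A + Bn)·(7)^n.
From h(0) = 6: A = 6.
From h(1) = -7: (A + B)·(7) = -7 ⇒ B = -7.
So h(n) = \left(6 - 7 n\right) \cdot (7)^n.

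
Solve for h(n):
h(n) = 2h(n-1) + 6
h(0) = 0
First-order linear non-homogeneous.
Homogeneous solution: h_h(n) = A·(2)^n.
Try constant particular solution h_p = K: K = 2K + 6 ⇒ K = -6.
General: h(n) = A·(2)^n - 6.
Apply h(0) = 0: A - 6 = 0 ⇒ A = 6.
So h(n) = 6 \cdot 2^{n} - 6.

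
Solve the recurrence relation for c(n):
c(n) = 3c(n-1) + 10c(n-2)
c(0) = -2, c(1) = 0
Characteristic equation: x² - 3x - 10 = 0, which factors as (x - (5))(x - (-2)) = 0.
Roots r₁ = 5, r₂ = -2 (distinct).
General solution: c(n) = A·(5)^n + B·(-2)^n.
From c(0) = -2: A + B = -2.
From c(1) = 0: 5A - 2B = 0.
Solving: A = - \frac{4}{7}, B = - \frac{10}{7}.
So c(n) = - \frac{10 \left(-2\right)^{n}}{7} - \frac{4 \cdot 5^{n}}{7}.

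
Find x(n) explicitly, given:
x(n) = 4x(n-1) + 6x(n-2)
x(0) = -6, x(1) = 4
Characteristic equation: x² - 4x - 6 = 0.
Discriminant Δ = (4)² + 4·(6) = 40.
Roots r₁,₂ = (4 ± √40)/2, so r₁ = 2 + \sqrt{10}, r₂ = 2 - \sqrt{10}.
General solution: x(n) = A·r₁^n + B·r₂^n.
From the initial conditions, A + B = -6 and r₁A + r₂B = 4.
Since r₁ - r₂ = √40: A = (4 - (-6)r₂)/√40 = -3 + \frac{4 \sqrt{10}}{5}, and B = -6 - A = -3 - \frac{4 \sqrt{10}}{5}.
So x(n) = \left(-3 + \frac{4 \sqrt{10}}{5}\right)\left(2 + \sqrt{10}\right)^n + \left(-3 - \frac{4 \sqrt{10}}{5}\right)\left(2 - \sqrt{10}\right)^n.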